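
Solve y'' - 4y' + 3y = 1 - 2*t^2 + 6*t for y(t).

y = 29/27 - 2*t**2/3 + 2*t/9 + C1*exp(t) + C2*exp(3*t)

Characteristic equation r² - 4r + 3 = 0 factors as (r - 1)(r - 3) = 0, so r = 1, 3.
Hence y_h = C1*exp(t) + C2*exp(3*t).
For the particular solution try y_p = A0 + A1*t + A2*t^2. Substituting and matching coefficients of each power of t gives A0 = 29/27, A1 = 2/9, A2 = -2/3, so y_p = 29/27 - 2*t^2/3 + 2*t/9.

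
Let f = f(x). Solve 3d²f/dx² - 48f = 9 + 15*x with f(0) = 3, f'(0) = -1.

f = -3/16 - 5*x/16 + 193*exp(4*x)/128 + 215*exp(-4*x)/128

Divide through by 3: f'' - 16f = 3 + 5*x.
Characteristic equation r² - 16 = 0 factors as (r + 4)(r - 4) = 0, so r = -4, 4.
Hence f_h = C1*exp(-4*x) + C2*exp(4*x).
For the particular solution try f_p = A0 + A1*x. Substituting and matching coefficients of each power of x gives A0 = -3/16, A1 = -5/16, so f_p = -3/16 - 5*x/16.
General solution: f = -3/16 - 5*x/16 + C1*exp(-4*x) + C2*exp(4*x).
Apply the initial conditions: f(0) = -3/16 + C1 + C2 = 3 and f'(0) = -5/16 - 4*C1 + 4*C2 = -1. Solving gives C1 = 215/128, C2 = 193/128.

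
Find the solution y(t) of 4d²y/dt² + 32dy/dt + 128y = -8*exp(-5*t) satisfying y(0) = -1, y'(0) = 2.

Divide through by 4: y'' + 8y' + 32y = -2*exp(-5*t).
Characteristic equation r² + 8r + 32 = 0 has discriminant (8)² - 4·(32) = -64 < 0, so r = -4 ± 4i.
Hence y_h = C1*cos(4*t)*exp(-4*t) + C2*exp(-4*t)*sin(4*t).
Try y_p = A*exp(-5*t). Substituting into the equation and dividing by exp(-5*t) gives A = -2/17, so y_p = -2*exp(-5*t)/17.
General solution: y = -2*exp(-5*t)/17 + C1*cos(4*t)*exp(-4*t) + C2*exp(-4*t)*sin(4*t).
Apply the initial conditions: y(0) = -2/17 + C1 = -1 and y'(0) = 10/17 - 4*C1 + 4*C2 = 2. Solving gives C1 = -15/17, C2 = -9/17.

y = -2*exp(-5*t)/17 - 15*cos(4*t)*exp(-4*t)/17 - 9*exp(-4*t)*sin(4*t)/17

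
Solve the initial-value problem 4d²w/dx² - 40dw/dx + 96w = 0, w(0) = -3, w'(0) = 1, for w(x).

w = -19*exp(4*x)/2 + 13*exp(6*x)/2

Divide through by 4: w'' - 10w' + 24w = 0.
Characteristic equation r² - 10r + 24 = 0 factors as (r - 4)(r - 6) = 0, so r = 4, 6.
Hence w_h = C1*exp(4*x) + C2*exp(6*x).
Apply the initial conditions: w(0) = C1 + C2 = -3 and w'(0) = 4*C1 + 6*C2 = 1. Solving gives C1 = -19/2, C2 = 13/2.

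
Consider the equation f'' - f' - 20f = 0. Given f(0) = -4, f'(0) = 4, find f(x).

Characteristic equation r² - r - 20 = 0 factors as (r + 4)(r - 5) = 0, so r = -4, 5.
Hence f_h = C1*exp(-4*x) + C2*exp(5*x).
Apply the initial conditions: f(0) = C1 + C2 = -4 and f'(0) = -4*C1 + 5*C2 = 4. Solving gives C1 = -8/3, C2 = -4/3.

f = -8*exp(-4*x)/3 - 4*exp(5*x)/3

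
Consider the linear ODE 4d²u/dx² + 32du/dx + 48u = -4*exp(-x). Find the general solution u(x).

Divide through by 4: u'' + 8u' + 12u = -exp(-x).
Characteristic equation r² + 8r + 12 = 0 factors as (r + 2)(r + 6) = 0, so r = -2, -6.
Hence u_h = C1*exp(-2*x) + C2*exp(-6*x).
Try u_p = A*exp(-x). Substituting into the equation and dividing by exp(-x) gives A = -1/5, so u_p = -exp(-x)/5.

u = -exp(-x)/5 + C1*exp(-2*x) + C2*exp(-6*x)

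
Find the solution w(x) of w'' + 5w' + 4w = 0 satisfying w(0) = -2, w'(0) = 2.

Characteristic equation r² + 5r + 4 = 0 factors as (r + 1)(r + 4) = 0, so r = -1, -4.
Hence w_h = C1*exp(-x) + C2*exp(-4*x).
Apply the initial conditions: w(0) = C1 + C2 = -2 and w'(0) = -C1 - 4*C2 = 2. Solving gives C1 = -2, C2 = 0.

w = -2*exp(-x)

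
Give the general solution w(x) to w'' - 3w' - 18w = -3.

Characteristic equation r² - 3r - 18 = 0 factors as (r + 3)(r - 6) = 0, so r = -3, 6.
Hence w_h = C1*exp(-3*x) + C2*exp(6*x).
For the particular solution try w_p = A0. Substituting and matching coefficients of each power of x gives A0 = 1/6, so w_p = 1/6.

w = 1/6 + C1*exp(-3*x) + C2*exp(6*x)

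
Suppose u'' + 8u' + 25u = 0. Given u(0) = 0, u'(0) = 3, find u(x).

u = exp(-4*x)*sin(3*x)

Characteristic equation r² + 8r + 25 = 0 has discriminant (8)² - 4·(25) = -36 < 0, so r = -4 ± 3i.
Hence u_h = C1*cos(3*x)*exp(-4*x) + C2*exp(-4*x)*sin(3*x).
Apply the initial conditions: u(0) = C1 = 0 and u'(0) = -4*C1 + 3*C2 = 3. Solving gives C1 = 0, C2 = 1.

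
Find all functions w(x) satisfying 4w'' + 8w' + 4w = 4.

w = 1 + C1*exp(-x) + C2*x*exp(-x)

Divide through by 4: w'' + 2w' + w = 1.
Characteristic equation r² + 2r + 1 = 0 has discriminant (2)² - 4·(1) = 0, so r = -1 is a repeated root.
Hence w_h = (C1 + C2*x)*exp(-x).
For the particular solution try w_p = A0. Substituting and matching coefficients of each power of x gives A0 = 1, so w_p = 1.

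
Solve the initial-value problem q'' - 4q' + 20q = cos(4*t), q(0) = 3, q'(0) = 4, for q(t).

Characteristic equation r² - 4r + 20 = 0 has discriminant (-4)² - 4·(20) = -64 < 0, so r = 2 ± 4i.
Hence q_h = C1*cos(4*t)*exp(2*t) + C2*exp(2*t)*sin(4*t).
Try q_p = A*cos(4*t) + B*sin(4*t). Substituting and equating the coefficients of cos(4t) and sin(4t) gives A = 1/68, B = -1/17, so q_p = -sin(4*t)/17 + cos(4*t)/68.
General solution: q = -sin(4*t)/17 + cos(4*t)/68 + C1*cos(4*t)*exp(2*t) + C2*exp(2*t)*sin(4*t).
Apply the initial conditions: q(0) = 1/68 + C1 = 3 and q'(0) = -4/17 + 2*C1 + 4*C2 = 4. Solving gives C1 = 203/68, C2 = -59/136.

q = -sin(4*t)/17 + cos(4*t)/68 - 59*exp(2*t)*sin(4*t)/136 + 203*cos(4*t)*exp(2*t)/68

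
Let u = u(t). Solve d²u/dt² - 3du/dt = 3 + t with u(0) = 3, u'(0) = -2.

Characteristic equation r² - 3r = 0 factors as (r - 3)r = 0, so r = 3, 0.
Hence u_h = C1*exp(3*t) + C2.
Since 0 is a characteristic root (multiplicity 1), multiply the polynomial trial by t: try u_p = t*(A0 + A1*t). Substituting and matching coefficients of each power of t gives A0 = -10/9, A1 = -1/6, so u_p = -10*t/9 - t^2/6.
General solution: u = C2 - 10*t/9 - t^2/6 + C1*exp(3*t).
Apply the initial conditions: u(0) = C1 + C2 = 3 and u'(0) = -10/9 + 3*C1 = -2. Solving gives C1 = -8/27, C2 = 89/27.

u = 89/27 - 10*t/9 - 8*exp(3*t)/27 - t**2/6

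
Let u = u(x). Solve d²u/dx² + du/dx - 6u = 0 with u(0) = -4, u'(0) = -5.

Characteristic equation r² + r - 6 = 0 factors as (r + 3)(r - 2) = 0, so r = -3, 2.
Hence u_h = C1*exp(-3*x) + C2*exp(2*x).
Apply the initial conditions: u(0) = C1 + C2 = -4 and u'(0) = -3*C1 + 2*C2 = -5. Solving gives C1 = -3/5, C2 = -17/5.

u = -17*exp(2*x)/5 - 3*exp(-3*x)/5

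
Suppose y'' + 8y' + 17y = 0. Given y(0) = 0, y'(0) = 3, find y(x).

y = 3*exp(-4*x)*sin(x)

Characteristic equation r² + 8r + 17 = 0 has discriminant (8)² - 4·(17) = -4 < 0, so r = -4 ± i.
Hence y_h = C1*cos(x)*exp(-4*x) + C2*exp(-4*x)*sin(x).
Apply the initial conditions: y(0) = C1 = 0 and y'(0) = C2 - 4*C1 = 3. Solving gives C1 = 0, C2 = 3.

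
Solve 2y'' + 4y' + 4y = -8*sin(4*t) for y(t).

Divide through by 2: y'' + 2y' + 2y = -4*sin(4*t).
Characteristic equation r² + 2r + 2 = 0 has discriminant (2)² - 4·(2) = -4 < 0, so r = -1 ± i.
Hence y_h = C1*cos(t)*exp(-t) + C2*exp(-t)*sin(t).
Try y_p = A*cos(4*t) + B*sin(4*t). Substituting and equating the coefficients of cos(4t) and sin(4t) gives A = 8/65, B = 14/65, so y_p = 8*cos(4*t)/65 + 14*sin(4*t)/65.

y = 8*cos(4*t)/65 + 14*sin(4*t)/65 + C1*cos(t)*exp(-t) + C2*exp(-t)*sin(t)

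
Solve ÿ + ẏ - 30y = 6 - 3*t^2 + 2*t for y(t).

y = -293/1500 - 3*t/50 + t**2/10 + C1*exp(-6*t) + C2*exp(5*t)

Characteristic equation r² + r - 30 = 0 factors as (r + 6)(r - 5) = 0, so r = -6, 5.
Hence y_h = C1*exp(-6*t) + C2*exp(5*t).
For the particular solution try y_p = A0 + A1*t + A2*t^2. Substituting and matching coefficients of each power of t gives A0 = -293/1500, A1 = -3/50, A2 = 1/10, so y_p = -293/1500 - 3*t/50 + t^2/10.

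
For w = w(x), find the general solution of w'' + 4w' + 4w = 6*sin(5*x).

w = -126*sin(5*x)/841 - 120*cos(5*x)/841 + C1*exp(-2*x) + C2*x*exp(-2*x)

Characteristic equation r² + 4r + 4 = 0 has discriminant (4)² - 4·(4) = 0, so r = -2 is a repeated root.
Hence w_h = (C1 + C2*x)*exp(-2*x).
Try w_p = A*cos(5*x) + B*sin(5*x). Substituting and equating the coefficients of cos(5x) and sin(5x) gives A = -120/841, B = -126/841, so w_p = -126*sin(5*x)/841 - 120*cos(5*x)/841.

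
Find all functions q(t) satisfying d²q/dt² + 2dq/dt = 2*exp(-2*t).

Characteristic equation r² + 2r = 0 factors as (r + 2)r = 0, so r = -2, 0.
Hence q_h = C1*exp(-2*t) + C2.
Since exp(-2*t) solves the homogeneous equation (r = -2 is a root of multiplicity 1), multiply the trial by t. Try q_p = A*t*exp(-2*t). Substituting into the equation and dividing by exp(-2*t) gives A = -1, so q_p = -t*exp(-2*t).

q = C2 + C1*exp(-2*t) - t*exp(-2*t)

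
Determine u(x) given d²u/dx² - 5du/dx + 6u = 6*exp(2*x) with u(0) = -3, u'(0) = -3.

u = -12*exp(2*x) + 9*exp(3*x) - 6*x*exp(2*x)

Characteristic equation r² - 5r + 6 = 0 factors as (r - 2)(r - 3) = 0, so r = 2, 3.
Hence u_h = C1*exp(2*x) + C2*exp(3*x).
Since exp(2*x) solves the homogeneous equation (r = 2 is a root of multiplicity 1), multiply the trial by x. Try u_p = A*x*exp(2*x). Substituting into the equation and dividing by exp(2*x) gives A = -6, so u_p = -6*x*exp(2*x).
General solution: u = C1*exp(2*x) + C2*exp(3*x) - 6*x*exp(2*x).
Apply the initial conditions: u(0) = C1 + C2 = -3 and u'(0) = -6 + 2*C1 + 3*C2 = -3. Solving gives C1 = -12, C2 = 9.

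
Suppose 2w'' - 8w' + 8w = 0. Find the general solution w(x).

w = C1*exp(2*x) + C2*x*exp(2*x)

Divide through by 2: w'' - 4w' + 4w = 0.
Characteristic equation r² - 4r + 4 = 0 has discriminant (-4)² - 4·(4) = 0, so r = 2 is a repeated root.
Hence w_h = (C1 + C2*x)*exp(2*x).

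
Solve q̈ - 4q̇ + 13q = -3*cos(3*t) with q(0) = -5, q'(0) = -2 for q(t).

Characteristic equation r² - 4r + 13 = 0 has discriminant (-4)² - 4·(13) = -36 < 0, so r = 2 ± 3i.
Hence q_h = C1*cos(3*t)*exp(2*t) + C2*exp(2*t)*sin(3*t).
Try q_p = A*cos(3*t) + B*sin(3*t). Substituting and equating the coefficients of cos(3t) and sin(3t) gives A = -3/40, B = 9/40, so q_p = -3*cos(3*t)/40 + 9*sin(3*t)/40.
General solution: q = -3*cos(3*t)/40 + 9*sin(3*t)/40 + C1*cos(3*t)*exp(2*t) + C2*exp(2*t)*sin(3*t).
Apply the initial conditions: q(0) = -3/40 + C1 = -5 and q'(0) = 27/40 + 2*C1 + 3*C2 = -2. Solving gives C1 = -197/40, C2 = 287/120.

q = -3*cos(3*t)/40 + 9*sin(3*t)/40 - 197*cos(3*t)*exp(2*t)/40 + 287*exp(2*t)*sin(3*t)/120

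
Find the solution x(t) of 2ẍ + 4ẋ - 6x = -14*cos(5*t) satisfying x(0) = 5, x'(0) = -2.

x = -35*sin(5*t)/442 + 49*cos(5*t)/221 + 217*exp(-3*t)/136 + 331*exp(t)/104

Divide through by 2: x'' + 2x' - 3x = -7*cos(5*t).
Characteristic equation r² + 2r - 3 = 0 factors as (r - 1)(r + 3) = 0, so r = 1, -3.
Hence x_h = C1*exp(t) + C2*exp(-3*t).
Try x_p = A*cos(5*t) + B*sin(5*t). Substituting and equating the coefficients of cos(5t) and sin(5t) gives A = 49/221, B = -35/442, so x_p = -35*sin(5*t)/442 + 49*cos(5*t)/221.
General solution: x = -35*sin(5*t)/442 + 49*cos(5*t)/221 + C1*exp(t) + C2*exp(-3*t).
Apply the initial conditions: x(0) = 49/221 + C1 + C2 = 5 and x'(0) = -175/442 + C1 - 3*C2 = -2. Solving gives C1 = 331/104, C2 = 217/136.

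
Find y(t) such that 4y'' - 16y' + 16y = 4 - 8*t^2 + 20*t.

y = 3/4 - t**2/2 + t/4 + C1*exp(2*t) + C2*t*exp(2*t)

Divide through by 4: y'' - 4y' + 4y = 1 - 2*t^2 + 5*t.
Characteristic equation r² - 4r + 4 = 0 has discriminant (-4)² - 4·(4) = 0, so r = 2 is a repeated root.
Hence y_h = (C1 + C2*t)*exp(2*t).
For the particular solution try y_p = A0 + A1*t + A2*t^2. Substituting and matching coefficients of each power of t gives A0 = 3/4, A1 = 1/4, A2 = -1/2, so y_p = 3/4 - t^2/2 + t/4.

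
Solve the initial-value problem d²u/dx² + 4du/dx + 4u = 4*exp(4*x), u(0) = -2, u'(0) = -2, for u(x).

Characteristic equation r² + 4r + 4 = 0 has discriminant (4)² - 4·(4) = 0, so r = -2 is a repeated root.
Hence u_h = (C1 + C2*x)*exp(-2*x).
Try u_p = A*exp(4*x). Substituting into the equation and dividing by exp(4*x) gives A = 1/9, so u_p = exp(4*x)/9.
General solution: u = exp(4*x)/9 + C1*exp(-2*x) + C2*x*exp(-2*x).
Apply the initial conditions: u(0) = 1/9 + C1 = -2 and u'(0) = 4/9 + C2 - 2*C1 = -2. Solving gives C1 = -19/9, C2 = -20/3.

u = -19*exp(-2*x)/9 + exp(4*x)/9 - 20*x*exp(-2*x)/3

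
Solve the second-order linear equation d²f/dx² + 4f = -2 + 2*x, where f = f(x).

Characteristic equation r² + 4 = 0 has discriminant (0)² - 4·(4) = -16 < 0, so r = ± 2i.
Hence f_h = C1*cos(2*x) + C2*sin(2*x).
For the particular solution try f_p = A0 + A1*x. Substituting and matching coefficients of each power of x gives A0 = -1/2, A1 = 1/2, so f_p = -1/2 + x/2.

f = -1/2 + x/2 + C1*cos(2*x) + C2*sin(2*x)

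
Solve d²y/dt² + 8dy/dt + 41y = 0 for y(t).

Characteristic equation r² + 8r + 41 = 0 has discriminant (8)² - 4·(41) = -100 < 0, so r = -4 ± 5i.
Hence y_h = C1*cos(5*t)*exp(-4*t) + C2*exp(-4*t)*sin(5*t).

y = C1*cos(5*t)*exp(-4*t) + C2*exp(-4*t)*sin(5*t)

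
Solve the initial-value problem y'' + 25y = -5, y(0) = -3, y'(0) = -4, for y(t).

Characteristic equation r² + 25 = 0 has discriminant (0)² - 4·(25) = -100 < 0, so r = ± 5i.
Hence y_h = C1*cos(5*t) + C2*sin(5*t).
For the particular solution try y_p = A0. Substituting and matching coefficients of each power of t gives A0 = -1/5, so y_p = -1/5.
General solution: y = -1/5 + C1*cos(5*t) + C2*sin(5*t).
Apply the initial conditions: y(0) = -1/5 + C1 = -3 and y'(0) = 5*C2 = -4. Solving gives C1 = -14/5, C2 = -4/5.

y = -1/5 - 14*cos(5*t)/5 - 4*sin(5*t)/5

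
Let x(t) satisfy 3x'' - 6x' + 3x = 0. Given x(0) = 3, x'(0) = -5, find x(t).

Divide through by 3: x'' - 2x' + x = 0.
Characteristic equation r² - 2r + 1 = 0 has discriminant (-2)² - 4·(1) = 0, so r = 1 is a repeated root.
Hence x_h = (C1 + C2*t)*exp(t).
Apply the initial conditions: x(0) = C1 = 3 and x'(0) = C1 + C2 = -5. Solving gives C1 = 3, C2 = -8.

x = 3*exp(t) - 8*t*exp(t)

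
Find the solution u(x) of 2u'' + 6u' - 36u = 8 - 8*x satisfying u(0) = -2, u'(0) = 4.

u = -5/27 - 83*exp(-6*x)/81 - 64*exp(3*x)/81 + 2*x/9

Divide through by 2: u'' + 3u' - 18u = 4 - 4*x.
Characteristic equation r² + 3r - 18 = 0 factors as (r - 3)(r + 6) = 0, so r = 3, -6.
Hence u_h = C1*exp(3*x) + C2*exp(-6*x).
For the particular solution try u_p = A0 + A1*x. Substituting and matching coefficients of each power of x gives A0 = -5/27, A1 = 2/9, so u_p = -5/27 + 2*x/9.
General solution: u = -5/27 + 2*x/9 + C1*exp(3*x) + C2*exp(-6*x).
Apply the initial conditions: u(0) = -5/27 + C1 + C2 = -2 and u'(0) = 2/9 - 6*C2 + 3*C1 = 4. Solving gives C1 = -64/81, C2 = -83/81.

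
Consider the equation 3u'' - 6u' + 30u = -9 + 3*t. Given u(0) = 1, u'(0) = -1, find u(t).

Divide through by 3: u'' - 2u' + 10u = -3 + t.
Characteristic equation r² - 2r + 10 = 0 has discriminant (-2)² - 4·(10) = -36 < 0, so r = 1 ± 3i.
Hence u_h = C1*cos(3*t)*exp(t) + C2*exp(t)*sin(3*t).
For the particular solution try u_p = A0 + A1*t. Substituting and matching coefficients of each power of t gives A0 = -7/25, A1 = 1/10, so u_p = -7/25 + t/10.
General solution: u = -7/25 + t/10 + C1*cos(3*t)*exp(t) + C2*exp(t)*sin(3*t).
Apply the initial conditions: u(0) = -7/25 + C1 = 1 and u'(0) = 1/10 + C1 + 3*C2 = -1. Solving gives C1 = 32/25, C2 = -119/150.

u = -7/25 + t/10 - 119*exp(t)*sin(3*t)/150 + 32*cos(3*t)*exp(t)/25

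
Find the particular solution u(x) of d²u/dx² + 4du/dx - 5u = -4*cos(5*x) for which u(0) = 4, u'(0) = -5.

u = -4*sin(5*x)/65 + 6*cos(5*x)/65 + 43*exp(-5*x)/30 + 193*exp(x)/78

Characteristic equation r² + 4r - 5 = 0 factors as (r + 5)(r - 1) = 0, so r = -5, 1.
Hence u_h = C1*exp(-5*x) + C2*exp(x).
Try u_p = A*cos(5*x) + B*sin(5*x). Substituting and equating the coefficients of cos(5x) and sin(5x) gives A = 6/65, B = -4/65, so u_p = -4*sin(5*x)/65 + 6*cos(5*x)/65.
General solution: u = -4*sin(5*x)/65 + 6*cos(5*x)/65 + C1*exp(-5*x) + C2*exp(x).
Apply the initial conditions: u(0) = 6/65 + C1 + C2 = 4 and u'(0) = -4/13 + C2 - 5*C1 = -5. Solving gives C1 = 43/30, C2 = 193/78.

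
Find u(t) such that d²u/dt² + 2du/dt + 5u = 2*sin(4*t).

u = -22*sin(4*t)/185 - 16*cos(4*t)/185 + C1*cos(2*t)*exp(-t) + C2*exp(-t)*sin(2*t)

Characteristic equation r² + 2r + 5 = 0 has discriminant (2)² - 4·(5) = -16 < 0, so r = -1 ± 2i.
Hence u_h = C1*cos(2*t)*exp(-t) + C2*exp(-t)*sin(2*t).
Try u_p = A*cos(4*t) + B*sin(4*t). Substituting and equating the coefficients of cos(4t) and sin(4t) gives A = -16/185, B = -22/185, so u_p = -22*sin(4*t)/185 - 16*cos(4*t)/185.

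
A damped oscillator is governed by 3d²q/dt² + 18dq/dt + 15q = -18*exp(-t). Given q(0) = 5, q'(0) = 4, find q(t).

q = -21*exp(-5*t)/8 + 61*exp(-t)/8 - 3*t*exp(-t)/2

Divide through by 3: q'' + 6q' + 5q = -6*exp(-t).
Characteristic equation r² + 6r + 5 = 0 factors as (r + 1)(r + 5) = 0, so r = -1, -5.
Hence q_h = C1*exp(-t) + C2*exp(-5*t).
Since exp(-t) solves the homogeneous equation (r = -1 is a root of multiplicity 1), multiply the trial by t. Try q_p = A*t*exp(-t). Substituting into the equation and dividing by exp(-t) gives A = -3/2, so q_p = -3*t*exp(-t)/2.
General solution: q = C1*exp(-t) + C2*exp(-5*t) - 3*t*exp(-t)/2.
Apply the initial conditions: q(0) = C1 + C2 = 5 and q'(0) = -3/2 - C1 - 5*C2 = 4. Solving gives C1 = 61/8, C2 = -21/8.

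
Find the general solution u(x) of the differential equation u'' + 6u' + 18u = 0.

u = C1*cos(3*x)*exp(-3*x) + C2*exp(-3*x)*sin(3*x)

Characteristic equation r² + 6r + 18 = 0 has discriminant (6)² - 4·(18) = -36 < 0, so r = -3 ± 3i.
Hence u_h = C1*cos(3*x)*exp(-3*x) + C2*exp(-3*x)*sin(3*x).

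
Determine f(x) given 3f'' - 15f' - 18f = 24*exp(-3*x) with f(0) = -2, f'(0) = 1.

f = -17*exp(-x)/7 - exp(6*x)/63 + 4*exp(-3*x)/9

Divide through by 3: f'' - 5f' - 6f = 8*exp(-3*x).
Characteristic equation r² - 5r - 6 = 0 factors as (r - 6)(r + 1) = 0, so r = 6, -1.
Hence f_h = C1*exp(6*x) + C2*exp(-x).
Try f_p = A*exp(-3*x). Substituting into the equation and dividing by exp(-3*x) gives A = 4/9, so f_p = 4*exp(-3*x)/9.
General solution: f = 4*exp(-3*x)/9 + C1*exp(6*x) + C2*exp(-x).
Apply the initial conditions: f(0) = 4/9 + C1 + C2 = -2 and f'(0) = -4/3 - C2 + 6*C1 = 1. Solving gives C1 = -1/63, C2 = -17/7.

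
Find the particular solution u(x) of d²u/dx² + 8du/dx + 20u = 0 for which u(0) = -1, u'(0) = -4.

Characteristic equation r² + 8r + 20 = 0 has discriminant (8)² - 4·(20) = -16 < 0, so r = -4 ± 2i.
Hence u_h = C1*cos(2*x)*exp(-4*x) + C2*exp(-4*x)*sin(2*x).
Apply the initial conditions: u(0) = C1 = -1 and u'(0) = -4*C1 + 2*C2 = -4. Solving gives C1 = -1, C2 = -4.

u = -cos(2*x)*exp(-4*x) - 4*exp(-4*x)*sin(2*x)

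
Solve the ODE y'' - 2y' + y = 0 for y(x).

Characteristic equation r² - 2r + 1 = 0 has discriminant (-2)² - 4·(1) = 0, so r = 1 is a repeated root.
Hence y_h = (C1 + C2*x)*exp(x).

y = C1*exp(x) + C2*x*exp(x)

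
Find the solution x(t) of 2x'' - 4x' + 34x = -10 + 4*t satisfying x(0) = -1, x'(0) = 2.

Divide through by 2: x'' - 2x' + 17x = -5 + 2*t.
Characteristic equation r² - 2r + 17 = 0 has discriminant (-2)² - 4·(17) = -64 < 0, so r = 1 ± 4i.
Hence x_h = C1*cos(4*t)*exp(t) + C2*exp(t)*sin(4*t).
For the particular solution try x_p = A0 + A1*t. Substituting and matching coefficients of each power of t gives A0 = -81/289, A1 = 2/17, so x_p = -81/289 + 2*t/17.
General solution: x = -81/289 + 2*t/17 + C1*cos(4*t)*exp(t) + C2*exp(t)*sin(4*t).
Apply the initial conditions: x(0) = -81/289 + C1 = -1 and x'(0) = 2/17 + C1 + 4*C2 = 2. Solving gives C1 = -208/289, C2 = 188/289.

x = -81/289 + 2*t/17 - 208*cos(4*t)*exp(t)/289 + 188*exp(t)*sin(4*t)/289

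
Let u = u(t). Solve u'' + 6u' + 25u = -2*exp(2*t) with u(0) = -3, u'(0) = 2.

u = -2*exp(2*t)/41 - 277*exp(-3*t)*sin(4*t)/164 - 121*cos(4*t)*exp(-3*t)/41

Characteristic equation r² + 6r + 25 = 0 has discriminant (6)² - 4·(25) = -64 < 0, so r = -3 ± 4i.
Hence u_h = C1*cos(4*t)*exp(-3*t) + C2*exp(-3*t)*sin(4*t).
Try u_p = A*exp(2*t). Substituting into the equation and dividing by exp(2*t) gives A = -2/41, so u_p = -2*exp(2*t)/41.
General solution: u = -2*exp(2*t)/41 + C1*cos(4*t)*exp(-3*t) + C2*exp(-3*t)*sin(4*t).
Apply the initial conditions: u(0) = -2/41 + C1 = -3 and u'(0) = -4/41 - 3*C1 + 4*C2 = 2. Solving gives C1 = -121/41, C2 = -277/164.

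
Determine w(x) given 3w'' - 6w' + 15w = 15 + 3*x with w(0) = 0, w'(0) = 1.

Divide through by 3: w'' - 2w' + 5w = 5 + x.
Characteristic equation r² - 2r + 5 = 0 has discriminant (-2)² - 4·(5) = -16 < 0, so r = 1 ± 2i.
Hence w_h = C1*cos(2*x)*exp(x) + C2*exp(x)*sin(2*x).
For the particular solution try w_p = A0 + A1*x. Substituting and matching coefficients of each power of x gives A0 = 27/25, A1 = 1/5, so w_p = 27/25 + x/5.
General solution: w = 27/25 + x/5 + C1*cos(2*x)*exp(x) + C2*exp(x)*sin(2*x).
Apply the initial conditions: w(0) = 27/25 + C1 = 0 and w'(0) = 1/5 + C1 + 2*C2 = 1. Solving gives C1 = -27/25, C2 = 47/50.

w = 27/25 + x/5 - 27*cos(2*x)*exp(x)/25 + 47*exp(x)*sin(2*x)/50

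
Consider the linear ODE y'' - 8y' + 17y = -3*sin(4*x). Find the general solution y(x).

Characteristic equation r² - 8r + 17 = 0 has discriminant (-8)² - 4·(17) = -4 < 0, so r = 4 ± i.
Hence y_h = C1*cos(x)*exp(4*x) + C2*exp(4*x)*sin(x).
Try y_p = A*cos(4*x) + B*sin(4*x). Substituting and equating the coefficients of cos(4x) and sin(4x) gives A = -96/1025, B = -3/1025, so y_p = -96*cos(4*x)/1025 - 3*sin(4*x)/1025.

y = -96*cos(4*x)/1025 - 3*sin(4*x)/1025 + C1*cos(x)*exp(4*x) + C2*exp(4*x)*sin(x)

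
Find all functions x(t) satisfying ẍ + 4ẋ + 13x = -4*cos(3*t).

Characteristic equation r² + 4r + 13 = 0 has discriminant (4)² - 4·(13) = -36 < 0, so r = -2 ± 3i.
Hence x_h = C1*cos(3*t)*exp(-2*t) + C2*exp(-2*t)*sin(3*t).
Try x_p = A*cos(3*t) + B*sin(3*t). Substituting and equating the coefficients of cos(3t) and sin(3t) gives A = -1/10, B = -3/10, so x_p = -3*sin(3*t)/10 - cos(3*t)/10.

x = -3*sin(3*t)/10 - cos(3*t)/10 + C1*cos(3*t)*exp(-2*t) + C2*exp(-2*t)*sin(3*t)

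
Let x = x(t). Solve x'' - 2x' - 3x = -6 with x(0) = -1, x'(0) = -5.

x = 2 - exp(-t) - 2*exp(3*t)

Characteristic equation r² - 2r - 3 = 0 factors as (r - 3)(r + 1) = 0, so r = 3, -1.
Hence x_h = C1*exp(3*t) + C2*exp(-t).
For the particular solution try x_p = A0. Substituting and matching coefficients of each power of t gives A0 = 2, so x_p = 2.
General solution: x = 2 + C1*exp(3*t) + C2*exp(-t).
Apply the initial conditions: x(0) = 2 + C1 + C2 = -1 and x'(0) = -C2 + 3*C1 = -5. Solving gives C1 = -2, C2 = -1.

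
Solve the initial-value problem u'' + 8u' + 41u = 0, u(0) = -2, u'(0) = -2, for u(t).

u = -2*cos(5*t)*exp(-4*t) - 2*exp(-4*t)*sin(5*t)

Characteristic equation r² + 8r + 41 = 0 has discriminant (8)² - 4·(41) = -100 < 0, so r = -4 ± 5i.
Hence u_h = C1*cos(5*t)*exp(-4*t) + C2*exp(-4*t)*sin(5*t).
Apply the initial conditions: u(0) = C1 = -2 and u'(0) = -4*C1 + 5*C2 = -2. Solving gives C1 = -2, C2 = -2.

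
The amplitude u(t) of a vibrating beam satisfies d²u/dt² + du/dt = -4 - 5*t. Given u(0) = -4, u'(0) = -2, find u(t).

Characteristic equation r² + r = 0 factors as (r + 1)r = 0, so r = -1, 0.
Hence u_h = C1*exp(-t) + C2.
Since 0 is a characteristic root (multiplicity 1), multiply the polynomial trial by t: try u_p = t*(A0 + A1*t). Substituting and matching coefficients of each power of t gives A0 = 1, A1 = -5/2, so u_p = t - 5*t^2/2.
General solution: u = C2 + t - 5*t^2/2 + C1*exp(-t).
Apply the initial conditions: u(0) = C1 + C2 = -4 and u'(0) = 1 - C1 = -2. Solving gives C1 = 3, C2 = -7.

u = -7 + t + 3*exp(-t) - 5*t**2/2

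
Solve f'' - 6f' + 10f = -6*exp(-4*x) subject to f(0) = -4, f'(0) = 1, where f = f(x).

f = -3*exp(-4*x)/25 - 97*cos(x)*exp(3*x)/25 + 304*exp(3*x)*sin(x)/25

Characteristic equation r² - 6r + 10 = 0 has discriminant (-6)² - 4·(10) = -4 < 0, so r = 3 ± i.
Hence f_h = C1*cos(x)*exp(3*x) + C2*exp(3*x)*sin(x).
Try f_p = A*exp(-4*x). Substituting into the equation and dividing by exp(-4*x) gives A = -3/25, so f_p = -3*exp(-4*x)/25.
General solution: f = -3*exp(-4*x)/25 + C1*cos(x)*exp(3*x) + C2*exp(3*x)*sin(x).
Apply the initial conditions: f(0) = -3/25 + C1 = -4 and f'(0) = 12/25 + C2 + 3*C1 = 1. Solving gives C1 = -97/25, C2 = 304/25.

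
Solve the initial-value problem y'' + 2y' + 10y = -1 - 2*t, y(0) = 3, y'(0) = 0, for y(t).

y = -3/50 - t/5 + 153*cos(3*t)*exp(-t)/50 + 163*exp(-t)*sin(3*t)/150

Characteristic equation r² + 2r + 10 = 0 has discriminant (2)² - 4·(10) = -36 < 0, so r = -1 ± 3i.
Hence y_h = C1*cos(3*t)*exp(-t) + C2*exp(-t)*sin(3*t).
For the particular solution try y_p = A0 + A1*t. Substituting and matching coefficients of each power of t gives A0 = -3/50, A1 = -1/5, so y_p = -3/50 - t/5.
General solution: y = -3/50 - t/5 + C1*cos(3*t)*exp(-t) + C2*exp(-t)*sin(3*t).
Apply the initial conditions: y(0) = -3/50 + C1 = 3 and y'(0) = -1/5 - C1 + 3*C2 = 0. Solving gives C1 = 153/50, C2 = 163/150.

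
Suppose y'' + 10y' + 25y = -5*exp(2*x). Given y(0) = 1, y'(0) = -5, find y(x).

Characteristic equation r² + 10r + 25 = 0 has discriminant (10)² - 4·(25) = 0, so r = -5 is a repeated root.
Hence y_h = (C1 + C2*x)*exp(-5*x).
Try y_p = A*exp(2*x). Substituting into the equation and dividing by exp(2*x) gives A = -5/49, so y_p = -5*exp(2*x)/49.
General solution: y = -5*exp(2*x)/49 + C1*exp(-5*x) + C2*x*exp(-5*x).
Apply the initial conditions: y(0) = -5/49 + C1 = 1 and y'(0) = -10/49 + C2 - 5*C1 = -5. Solving gives C1 = 54/49, C2 = 5/7.

y = -5*exp(2*x)/49 + 54*exp(-5*x)/49 + 5*x*exp(-5*x)/7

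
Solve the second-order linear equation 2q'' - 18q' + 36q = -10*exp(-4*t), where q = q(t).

Divide through by 2: q'' - 9q' + 18q = -5*exp(-4*t).
Characteristic equation r² - 9r + 18 = 0 factors as (r - 3)(r - 6) = 0, so r = 3, 6.
Hence q_h = C1*exp(3*t) + C2*exp(6*t).
Try q_p = A*exp(-4*t). Substituting into the equation and dividing by exp(-4*t) gives A = -1/14, so q_p = -exp(-4*t)/14.

q = -exp(-4*t)/14 + C1*exp(3*t) + C2*exp(6*t)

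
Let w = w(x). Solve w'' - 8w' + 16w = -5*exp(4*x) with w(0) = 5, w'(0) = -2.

w = 5*exp(4*x) - 22*x*exp(4*x) - 5*x**2*exp(4*x)/2

Characteristic equation r² - 8r + 16 = 0 has discriminant (-8)² - 4·(16) = 0, so r = 4 is a repeated root.
Hence w_h = (C1 + C2*x)*exp(4*x).
Since exp(4*x) solves the homogeneous equation (r = 4 is a root of multiplicity 2), multiply the trial by x^2. Try w_p = A*x^2*exp(4*x). Substituting into the equation and dividing by exp(4*x) gives A = -5/2, so w_p = -5*x^2*exp(4*x)/2.
General solution: w = C1*exp(4*x) - 5*x^2*exp(4*x)/2 + C2*x*exp(4*x).
Apply the initial conditions: w(0) = C1 = 5 and w'(0) = C2 + 4*C1 = -2. Solving gives C1 = 5, C2 = -22.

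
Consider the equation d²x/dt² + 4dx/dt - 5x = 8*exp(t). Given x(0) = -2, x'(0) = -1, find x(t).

Characteristic equation r² + 4r - 5 = 0 factors as (r - 1)(r + 5) = 0, so r = 1, -5.
Hence x_h = C1*exp(t) + C2*exp(-5*t).
Since exp(t) solves the homogeneous equation (r = 1 is a root of multiplicity 1), multiply the trial by t. Try x_p = A*t*exp(t). Substituting into the equation and dividing by exp(t) gives A = 4/3, so x_p = 4*t*exp(t)/3.
General solution: x = C1*exp(t) + C2*exp(-5*t) + 4*t*exp(t)/3.
Apply the initial conditions: x(0) = C1 + C2 = -2 and x'(0) = 4/3 + C1 - 5*C2 = -1. Solving gives C1 = -37/18, C2 = 1/18.

x = -37*exp(t)/18 + exp(-5*t)/18 + 4*t*exp(t)/3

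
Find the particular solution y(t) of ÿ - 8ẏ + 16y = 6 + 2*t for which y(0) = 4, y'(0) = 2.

y = 7/16 + t/8 + 57*exp(4*t)/16 - 99*t*exp(4*t)/8

Characteristic equation r² - 8r + 16 = 0 has discriminant (-8)² - 4·(16) = 0, so r = 4 is a repeated root.
Hence y_h = (C1 + C2*t)*exp(4*t).
For the particular solution try y_p = A0 + A1*t. Substituting and matching coefficients of each power of t gives A0 = 7/16, A1 = 1/8, so y_p = 7/16 + t/8.
General solution: y = 7/16 + t/8 + C1*exp(4*t) + C2*t*exp(4*t).
Apply the initial conditions: y(0) = 7/16 + C1 = 4 and y'(0) = 1/8 + C2 + 4*C1 = 2. Solving gives C1 = 57/16, C2 = -99/8.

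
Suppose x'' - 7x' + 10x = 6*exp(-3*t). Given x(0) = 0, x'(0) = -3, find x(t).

x = -3*exp(5*t)/4 + 3*exp(2*t)/5 + 3*exp(-3*t)/20

Characteristic equation r² - 7r + 10 = 0 factors as (r - 5)(r - 2) = 0, so r = 5, 2.
Hence x_h = C1*exp(5*t) + C2*exp(2*t).
Try x_p = A*exp(-3*t). Substituting into the equation and dividing by exp(-3*t) gives A = 3/20, so x_p = 3*exp(-3*t)/20.
General solution: x = 3*exp(-3*t)/20 + C1*exp(5*t) + C2*exp(2*t).
Apply the initial conditions: x(0) = 3/20 + C1 + C2 = 0 and x'(0) = -9/20 + 2*C2 + 5*C1 = -3. Solving gives C1 = -3/4, C2 = 3/5.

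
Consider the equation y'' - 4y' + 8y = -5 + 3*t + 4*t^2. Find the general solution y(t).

Characteristic equation r² - 4r + 8 = 0 has discriminant (-4)² - 4·(8) = -16 < 0, so r = 2 ± 2i.
Hence y_h = C1*cos(2*t)*exp(2*t) + C2*exp(2*t)*sin(2*t).
For the particular solution try y_p = A0 + A1*t + A2*t^2. Substituting and matching coefficients of each power of t gives A0 = -5/16, A1 = 7/8, A2 = 1/2, so y_p = -5/16 + t^2/2 + 7*t/8.

y = -5/16 + t**2/2 + 7*t/8 + C1*cos(2*t)*exp(2*t) + C2*exp(2*t)*sin(2*t)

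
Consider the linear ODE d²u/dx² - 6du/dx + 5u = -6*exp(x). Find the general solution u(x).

Characteristic equation r² - 6r + 5 = 0 factors as (r - 5)(r - 1) = 0, so r = 5, 1.
Hence u_h = C1*exp(5*x) + C2*exp(x).
Since exp(x) solves the homogeneous equation (r = 1 is a root of multiplicity 1), multiply the trial by x. Try u_p = A*x*exp(x). Substituting into the equation and dividing by exp(x) gives A = 3/2, so u_p = 3*x*exp(x)/2.

u = C1*exp(5*x) + C2*exp(x) + 3*x*exp(x)/2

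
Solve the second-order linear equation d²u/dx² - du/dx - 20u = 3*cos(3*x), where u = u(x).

Characteristic equation r² - r - 20 = 0 factors as (r - 5)(r + 4) = 0, so r = 5, -4.
Hence u_h = C1*exp(5*x) + C2*exp(-4*x).
Try u_p = A*cos(3*x) + B*sin(3*x). Substituting and equating the coefficients of cos(3x) and sin(3x) gives A = -87/850, B = -9/850, so u_p = -87*cos(3*x)/850 - 9*sin(3*x)/850.

u = -87*cos(3*x)/850 - 9*sin(3*x)/850 + C1*exp(5*x) + C2*exp(-4*x)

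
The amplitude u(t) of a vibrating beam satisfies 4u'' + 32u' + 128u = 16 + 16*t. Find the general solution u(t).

u = 3/32 + t/8 + C1*cos(4*t)*exp(-4*t) + C2*exp(-4*t)*sin(4*t)

Divide through by 4: u'' + 8u' + 32u = 4 + 4*t.
Characteristic equation r² + 8r + 32 = 0 has discriminant (8)² - 4·(32) = -64 < 0, so r = -4 ± 4i.
Hence u_h = C1*cos(4*t)*exp(-4*t) + C2*exp(-4*t)*sin(4*t).
For the particular solution try u_p = A0 + A1*t. Substituting and matching coefficients of each power of t gives A0 = 3/32, A1 = 1/8, so u_p = 3/32 + t/8.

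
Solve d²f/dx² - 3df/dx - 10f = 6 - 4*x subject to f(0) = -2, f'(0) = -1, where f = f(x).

f = -18/25 - 99*exp(5*x)/175 - 5*exp(-2*x)/7 + 2*x/5

Characteristic equation r² - 3r - 10 = 0 factors as (r - 5)(r + 2) = 0, so r = 5, -2.
Hence f_h = C1*exp(5*x) + C2*exp(-2*x).
For the particular solution try f_p = A0 + A1*x. Substituting and matching coefficients of each power of x gives A0 = -18/25, A1 = 2/5, so f_p = -18/25 + 2*x/5.
General solution: f = -18/25 + 2*x/5 + C1*exp(5*x) + C2*exp(-2*x).
Apply the initial conditions: f(0) = -18/25 + C1 + C2 = -2 and f'(0) = 2/5 - 2*C2 + 5*C1 = -1. Solving gives C1 = -99/175, C2 = -5/7.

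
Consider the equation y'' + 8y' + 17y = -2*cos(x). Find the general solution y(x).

Characteristic equation r² + 8r + 17 = 0 has discriminant (8)² - 4·(17) = -4 < 0, so r = -4 ± i.
Hence y_h = C1*cos(x)*exp(-4*x) + C2*exp(-4*x)*sin(x).
Try y_p = A*cos(x) + B*sin(x). Substituting and equating the coefficients of cos(x) and sin(x) gives A = -1/10, B = -1/20, so y_p = -cos(x)/10 - sin(x)/20.

y = -cos(x)/10 - sin(x)/20 + C1*cos(x)*exp(-4*x) + C2*exp(-4*x)*sin(x)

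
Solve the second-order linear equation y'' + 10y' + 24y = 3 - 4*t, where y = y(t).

y = 7/36 - t/6 + C1*exp(-6*t) + C2*exp(-4*t)

Characteristic equation r² + 10r + 24 = 0 factors as (r + 6)(r + 4) = 0, so r = -6, -4.
Hence y_h = C1*exp(-6*t) + C2*exp(-4*t).
For the particular solution try y_p = A0 + A1*t. Substituting and matching coefficients of each power of t gives A0 = 7/36, A1 = -1/6, so y_p = 7/36 - t/6.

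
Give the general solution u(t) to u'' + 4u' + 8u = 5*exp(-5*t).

u = 5*exp(-5*t)/13 + C1*cos(2*t)*exp(-2*t) + C2*exp(-2*t)*sin(2*t)

Characteristic equation r² + 4r + 8 = 0 has discriminant (4)² - 4·(8) = -16 < 0, so r = -2 ± 2i.
Hence u_h = C1*cos(2*t)*exp(-2*t) + C2*exp(-2*t)*sin(2*t).
Try u_p = A*exp(-5*t). Substituting into the equation and dividing by exp(-5*t) gives A = 5/13, so u_p = 5*exp(-5*t)/13.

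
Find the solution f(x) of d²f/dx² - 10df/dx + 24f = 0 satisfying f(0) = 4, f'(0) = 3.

Characteristic equation r² - 10r + 24 = 0 factors as (r - 4)(r - 6) = 0, so r = 4, 6.
Hence f_h = C1*exp(4*x) + C2*exp(6*x).
Apply the initial conditions: f(0) = C1 + C2 = 4 and f'(0) = 4*C1 + 6*C2 = 3. Solving gives C1 = 21/2, C2 = -13/2.

f = -13*exp(6*x)/2 + 21*exp(4*x)/2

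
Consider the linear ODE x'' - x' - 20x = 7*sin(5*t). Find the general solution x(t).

x = -63*sin(5*t)/410 + 7*cos(5*t)/410 + C1*exp(5*t) + C2*exp(-4*t)

Characteristic equation r² - r - 20 = 0 factors as (r - 5)(r + 4) = 0, so r = 5, -4.
Hence x_h = C1*exp(5*t) + C2*exp(-4*t).
Try x_p = A*cos(5*t) + B*sin(5*t). Substituting and equating the coefficients of cos(5t) and sin(5t) gives A = 7/410, B = -63/410, so x_p = -63*sin(5*t)/410 + 7*cos(5*t)/410.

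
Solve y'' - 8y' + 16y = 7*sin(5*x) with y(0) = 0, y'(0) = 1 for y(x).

Characteristic equation r² - 8r + 16 = 0 has discriminant (-8)² - 4·(16) = 0, so r = 4 is a repeated root.
Hence y_h = (C1 + C2*x)*exp(4*x).
Try y_p = A*cos(5*x) + B*sin(5*x). Substituting and equating the coefficients of cos(5x) and sin(5x) gives A = 280/1681, B = -63/1681, so y_p = -63*sin(5*x)/1681 + 280*cos(5*x)/1681.
General solution: y = -63*sin(5*x)/1681 + 280*cos(5*x)/1681 + C1*exp(4*x) + C2*x*exp(4*x).
Apply the initial conditions: y(0) = 280/1681 + C1 = 0 and y'(0) = -315/1681 + C2 + 4*C1 = 1. Solving gives C1 = -280/1681, C2 = 76/41.

y = -280*exp(4*x)/1681 - 63*sin(5*x)/1681 + 280*cos(5*x)/1681 + 76*x*exp(4*x)/41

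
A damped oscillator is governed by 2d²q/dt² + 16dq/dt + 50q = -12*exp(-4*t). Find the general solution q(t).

Divide through by 2: q'' + 8q' + 25q = -6*exp(-4*t).
Characteristic equation r² + 8r + 25 = 0 has discriminant (8)² - 4·(25) = -36 < 0, so r = -4 ± 3i.
Hence q_h = C1*cos(3*t)*exp(-4*t) + C2*exp(-4*t)*sin(3*t).
Try q_p = A*exp(-4*t). Substituting into the equation and dividing by exp(-4*t) gives A = -2/3, so q_p = -2*exp(-4*t)/3.

q = -2*exp(-4*t)/3 + C1*cos(3*t)*exp(-4*t) + C2*exp(-4*t)*sin(3*t)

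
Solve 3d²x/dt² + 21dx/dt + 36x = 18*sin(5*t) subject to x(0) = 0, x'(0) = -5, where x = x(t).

x = -105*cos(5*t)/697 - 70*exp(-3*t)/17 - 39*sin(5*t)/697 + 175*exp(-4*t)/41

Divide through by 3: x'' + 7x' + 12x = 6*sin(5*t).
Characteristic equation r² + 7r + 12 = 0 factors as (r + 4)(r + 3) = 0, so r = -4, -3.
Hence x_h = C1*exp(-4*t) + C2*exp(-3*t).
Try x_p = A*cos(5*t) + B*sin(5*t). Substituting and equating the coefficients of cos(5t) and sin(5t) gives A = -105/697, B = -39/697, so x_p = -105*cos(5*t)/697 - 39*sin(5*t)/697.
General solution: x = -105*cos(5*t)/697 - 39*sin(5*t)/697 + C1*exp(-4*t) + C2*exp(-3*t).
Apply the initial conditions: x(0) = -105/697 + C1 + C2 = 0 and x'(0) = -195/697 - 4*C1 - 3*C2 = -5. Solving gives C1 = 175/41, C2 = -70/17.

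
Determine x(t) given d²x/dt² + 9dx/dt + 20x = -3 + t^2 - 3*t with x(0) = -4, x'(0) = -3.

Characteristic equation r² + 9r + 20 = 0 factors as (r + 4)(r + 5) = 0, so r = -4, -5.
Hence x_h = C1*exp(-4*t) + C2*exp(-5*t).
For the particular solution try x_p = A0 + A1*t + A2*t^2. Substituting and matching coefficients of each power of t gives A0 = -269/4000, A1 = -39/200, A2 = 1/20, so x_p = -269/4000 - 39*t/200 + t^2/20.
General solution: x = -269/4000 - 39*t/200 + t^2/20 + C1*exp(-4*t) + C2*exp(-5*t).
Apply the initial conditions: x(0) = -269/4000 + C1 + C2 = -4 and x'(0) = -39/200 - 5*C2 - 4*C1 = -3. Solving gives C1 = -719/32, C2 = 2317/125.

x = -269/4000 - 719*exp(-4*t)/32 - 39*t/200 + t**2/20 + 2317*exp(-5*t)/125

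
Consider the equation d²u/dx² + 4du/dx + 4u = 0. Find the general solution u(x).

Characteristic equation r² + 4r + 4 = 0 has discriminant (4)² - 4·(4) = 0, so r = -2 is a repeated root.
Hence u_h = (C1 + C2*x)*exp(-2*x).

u = C1*exp(-2*x) + C2*x*exp(-2*x)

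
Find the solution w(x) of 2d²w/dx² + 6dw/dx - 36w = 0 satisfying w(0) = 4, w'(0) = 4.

Divide through by 2: w'' + 3w' - 18w = 0.
Characteristic equation r² + 3r - 18 = 0 factors as (r - 3)(r + 6) = 0, so r = 3, -6.
Hence w_h = C1*exp(3*x) + C2*exp(-6*x).
Apply the initial conditions: w(0) = C1 + C2 = 4 and w'(0) = -6*C2 + 3*C1 = 4. Solving gives C1 = 28/9, C2 = 8/9.

w = 8*exp(-6*x)/9 + 28*exp(3*x)/9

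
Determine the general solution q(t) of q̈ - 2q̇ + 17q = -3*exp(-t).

q = -3*exp(-t)/20 + C1*cos(4*t)*exp(t) + C2*exp(t)*sin(4*t)

Characteristic equation r² - 2r + 17 = 0 has discriminant (-2)² - 4·(17) = -64 < 0, so r = 1 ± 4i.
Hence q_h = C1*cos(4*t)*exp(t) + C2*exp(t)*sin(4*t).
Try q_p = A*exp(-t). Substituting into the equation and dividing by exp(-t) gives A = -3/20, so q_p = -3*exp(-t)/20.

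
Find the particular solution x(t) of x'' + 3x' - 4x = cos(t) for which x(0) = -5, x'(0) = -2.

Characteristic equation r² + 3r - 4 = 0 factors as (r + 4)(r - 1) = 0, so r = -4, 1.
Hence x_h = C1*exp(-4*t) + C2*exp(t).
Try x_p = A*cos(t) + B*sin(t). Substituting and equating the coefficients of cos(t) and sin(t) gives A = -5/34, B = 3/34, so x_p = -5*cos(t)/34 + 3*sin(t)/34.
General solution: x = -5*cos(t)/34 + 3*sin(t)/34 + C1*exp(-4*t) + C2*exp(t).
Apply the initial conditions: x(0) = -5/34 + C1 + C2 = -5 and x'(0) = 3/34 + C2 - 4*C1 = -2. Solving gives C1 = -47/85, C2 = -43/10.

x = -47*exp(-4*t)/85 - 43*exp(t)/10 - 5*cos(t)/34 + 3*sin(t)/34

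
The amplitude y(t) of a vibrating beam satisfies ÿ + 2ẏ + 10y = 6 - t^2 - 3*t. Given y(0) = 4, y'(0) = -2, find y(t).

Characteristic equation r² + 2r + 10 = 0 has discriminant (2)² - 4·(10) = -36 < 0, so r = -1 ± 3i.
Hence y_h = C1*cos(3*t)*exp(-t) + C2*exp(-t)*sin(3*t).
For the particular solution try y_p = A0 + A1*t + A2*t^2. Substituting and matching coefficients of each power of t gives A0 = 84/125, A1 = -13/50, A2 = -1/10, so y_p = 84/125 - 13*t/50 - t^2/10.
General solution: y = 84/125 - 13*t/50 - t^2/10 + C1*cos(3*t)*exp(-t) + C2*exp(-t)*sin(3*t).
Apply the initial conditions: y(0) = 84/125 + C1 = 4 and y'(0) = -13/50 - C1 + 3*C2 = -2. Solving gives C1 = 416/125, C2 = 397/750.

y = 84/125 - 13*t/50 - t**2/10 + 397*exp(-t)*sin(3*t)/750 + 416*cos(3*t)*exp(-t)/125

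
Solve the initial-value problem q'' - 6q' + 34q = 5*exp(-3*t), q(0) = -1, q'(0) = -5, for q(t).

Characteristic equation r² - 6r + 34 = 0 has discriminant (-6)² - 4·(34) = -100 < 0, so r = 3 ± 5i.
Hence q_h = C1*cos(5*t)*exp(3*t) + C2*exp(3*t)*sin(5*t).
Try q_p = A*exp(-3*t). Substituting into the equation and dividing by exp(-3*t) gives A = 5/61, so q_p = 5*exp(-3*t)/61.
General solution: q = 5*exp(-3*t)/61 + C1*cos(5*t)*exp(3*t) + C2*exp(3*t)*sin(5*t).
Apply the initial conditions: q(0) = 5/61 + C1 = -1 and q'(0) = -15/61 + 3*C1 + 5*C2 = -5. Solving gives C1 = -66/61, C2 = -92/305.

q = 5*exp(-3*t)/61 - 92*exp(3*t)*sin(5*t)/305 - 66*cos(5*t)*exp(3*t)/61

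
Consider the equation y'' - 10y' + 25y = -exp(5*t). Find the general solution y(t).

y = C1*exp(5*t) - t**2*exp(5*t)/2 + C2*t*exp(5*t)

Characteristic equation r² - 10r + 25 = 0 has discriminant (-10)² - 4·(25) = 0, so r = 5 is a repeated root.
Hence y_h = (C1 + C2*t)*exp(5*t).
Since exp(5*t) solves the homogeneous equation (r = 5 is a root of multiplicity 2), multiply the trial by t^2. Try y_p = A*t^2*exp(5*t). Substituting into the equation and dividing by exp(5*t) gives A = -1/2, so y_p = -t^2*exp(5*t)/2.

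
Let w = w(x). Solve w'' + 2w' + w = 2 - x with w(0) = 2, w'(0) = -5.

Characteristic equation r² + 2r + 1 = 0 has discriminant (2)² - 4·(1) = 0, so r = -1 is a repeated root.
Hence w_h = (C1 + C2*x)*exp(-x).
For the particular solution try w_p = A0 + A1*x. Substituting and matching coefficients of each power of x gives A0 = 4, A1 = -1, so w_p = 4 - x.
General solution: w = 4 - x + C1*exp(-x) + C2*x*exp(-x).
Apply the initial conditions: w(0) = 4 + C1 = 2 and w'(0) = -1 + C2 - C1 = -5. Solving gives C1 = -2, C2 = -6.

w = 4 - x - 2*exp(-x) - 6*x*exp(-x)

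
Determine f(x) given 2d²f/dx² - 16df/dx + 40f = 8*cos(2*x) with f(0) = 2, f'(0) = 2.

f = -sin(2*x)/8 + cos(2*x)/8 - 21*exp(4*x)*sin(2*x)/8 + 15*cos(2*x)*exp(4*x)/8

Divide through by 2: f'' - 8f' + 20f = 4*cos(2*x).
Characteristic equation r² - 8r + 20 = 0 has discriminant (-8)² - 4·(20) = -16 < 0, so r = 4 ± 2i.
Hence f_h = C1*cos(2*x)*exp(4*x) + C2*exp(4*x)*sin(2*x).
Try f_p = A*cos(2*x) + B*sin(2*x). Substituting and equating the coefficients of cos(2x) and sin(2x) gives A = 1/8, B = -1/8, so f_p = -sin(2*x)/8 + cos(2*x)/8.
General solution: f = -sin(2*x)/8 + cos(2*x)/8 + C1*cos(2*x)*exp(4*x) + C2*exp(4*x)*sin(2*x).
Apply the initial conditions: f(0) = 1/8 + C1 = 2 and f'(0) = -1/4 + 2*C2 + 4*C1 = 2. Solving gives C1 = 15/8, C2 = -21/8.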